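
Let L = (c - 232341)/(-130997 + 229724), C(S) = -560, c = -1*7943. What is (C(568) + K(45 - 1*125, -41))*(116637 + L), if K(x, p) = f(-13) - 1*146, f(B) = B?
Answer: -8279271205985/98727 ≈ -8.3860e+7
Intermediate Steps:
c = -7943
L = -240284/98727 (L = (-7943 - 232341)/(-130997 + 229724) = -240284/98727 ≈ -2.4338)
K(x, p) = -159 (K(x, p) = -13 - 1*146 = -13 - 146 = -159)
(C(568) + K(45 - 1*125, -41))*(116637 + L) = (-560 - 159)*(116637 - 240284/98727) = -719*11514980815/98727 = -8279271205985/98727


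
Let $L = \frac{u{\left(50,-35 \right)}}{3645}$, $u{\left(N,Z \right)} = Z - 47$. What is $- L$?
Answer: $\frac{82}{3645} \approx 0.022497$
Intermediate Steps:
$u{\left(N,Z \right)} = -47 + Z$
$L = - \frac{82}{3645}$ ($L = \frac{-47 - 35}{3645} = \left(-82\right) \frac{1}{3645} = - \frac{82}{3645} \approx -0.022497$)
$- L = \left(-1\right) \left(- \frac{82}{3645}\right) = \frac{82}{3645}$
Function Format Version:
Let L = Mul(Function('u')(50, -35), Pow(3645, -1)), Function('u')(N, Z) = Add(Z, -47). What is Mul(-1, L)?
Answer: Rational(82, 3645) ≈ 0.022497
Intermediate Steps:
Function('u')(N, Z) = Add(-47, Z)
L = Rational(-82, 3645) (L = Mul(Add(-47, -35), Pow(3645, -1)) = Mul(-82, Rational(1, 3645)) = Rational(-82, 3645) ≈ -0.022497)
Mul(-1, L) = Mul(-1, Rational(-82, 3645)) = Rational(82, 3645)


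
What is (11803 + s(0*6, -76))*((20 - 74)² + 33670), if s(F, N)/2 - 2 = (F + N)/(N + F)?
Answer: 432044074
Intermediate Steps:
s(F, N) = 6 (s(F, N) = 4 + 2*((F + N)/(N + F)) = 4 + 2*((F + N)/(F + N)) = 4 + 2*1 = 4 + 2 = 6)
(11803 + s(0*6, -76))*((20 - 74)² + 33670) = (11803 + 6)*((20 - 74)² + 33670) = 11809*((-54)² + 33670) = 11809*(2916 + 33670) = 11809*36586 = 432044074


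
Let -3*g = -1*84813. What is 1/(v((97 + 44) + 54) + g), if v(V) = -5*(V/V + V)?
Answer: 1/27291 ≈ 3.6642e-5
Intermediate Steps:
g = 28271 (g = -(-1)*84813/3 = -1/3*(-84813) = 28271)
v(V) = -5 - 5*V (v(V) = -5*(1 + V) = -5 - 5*V)
1/(v((97 + 44) + 54) + g) = 1/((-5 - 5*((97 + 44) + 54)) + 28271) = 1/((-5 - 5*(141 + 54)) + 28271) = 1/((-5 - 5*195) + 28271) = 1/((-5 - 975) + 28271) = 1/(-980 + 28271) = 1/27291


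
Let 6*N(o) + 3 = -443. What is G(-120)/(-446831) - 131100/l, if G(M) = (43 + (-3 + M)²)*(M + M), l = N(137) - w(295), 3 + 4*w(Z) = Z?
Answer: 88674039030/98749651 ≈ 897.97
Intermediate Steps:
w(Z) = -¾ + Z/4
N(o) = -223/3 (N(o) = -½ + (⅙)*(-443) = -½ - 443/6 = -223/3)
l = -442/3 (l = -223/3 - (-¾ + (¼)*295) = -223/3 - (-¾ + 295/4) = -223/3 - 1*73 = -223/3 - 73 = -442/3 ≈ -147.33)
G(M) = 2*M*(43 + (-3 + M)²) (G(M) = (43 + (-3 + M)²)*(2*M) = 2*M*(43 + (-3 + M)²))
G(-120)/(-446831) - 131100/l = (2*(-120)*(43 + (-3 - 120)²))/(-446831) - 131100/(-442/3) = (2*(-120)*(43 + (-123)²))*(-1/446831) - 131100*(-3/442) = (2*(-120)*(43 + 15129))*(-1/446831) + 196650/221 = (2*(-120)*15172)*(-1/446831) + 196650/221 = -3641280*(-1/446831) + 196650/221 = 3641280/446831 + 196650/221 = 88674039030/98749651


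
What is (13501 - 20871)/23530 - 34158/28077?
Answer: -33688841/22021727 ≈ -1.5298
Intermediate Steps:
(13501 - 20871)/23530 - 34158/28077 = -7370*1/23530 - 34158*1/28077 = -737/2353 - 11386/9359 = -33688841/22021727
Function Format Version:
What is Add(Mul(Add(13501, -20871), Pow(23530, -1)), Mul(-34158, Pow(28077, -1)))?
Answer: Rational(-33688841, 22021727) ≈ -1.5298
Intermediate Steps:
Add(Mul(Add(13501, -20871), Pow(23530, -1)), Mul(-34158, Pow(28077, -1))) = Add(Mul(-7370, Rational(1, 23530)), Mul(-34158, Rational(1, 28077))) = Add(Rational(-737, 2353), Rational(-11386, 9359)) = Rational(-33688841, 22021727)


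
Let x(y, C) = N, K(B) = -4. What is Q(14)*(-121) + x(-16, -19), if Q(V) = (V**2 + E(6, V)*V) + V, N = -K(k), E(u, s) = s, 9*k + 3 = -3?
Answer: -49122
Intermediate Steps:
k = -2/3 (k = -1/3 + (1/9)*(-3) = -1/3 - 1/3 = -2/3 ≈ -0.66667)
N = 4 (N = -1*(-4) = 4)
x(y, C) = 4
Q(V) = V + 2*V**2 (Q(V) = (V**2 + V*V) + V = (V**2 + V**2) + V = 2*V**2 + V = V + 2*V**2)
Q(14)*(-121) + x(-16, -19) = (14*(1 + 2*14))*(-121) + 4 = (14*(1 + 28))*(-121) + 4 = (14*29)*(-121) + 4 = 406*(-121) + 4 = -49126 + 4 = -49122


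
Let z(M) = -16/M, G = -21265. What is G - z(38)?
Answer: -404027/19 ≈ -21265.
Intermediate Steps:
G - z(38) = -21265 - (-16)/38 = -21265 - 1*(-8/19) = -21265 + 8/19 = -404027/19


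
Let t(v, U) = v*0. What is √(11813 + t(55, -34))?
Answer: √11813 ≈ 108.69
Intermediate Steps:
t(v, U) = 0
√(11813 + t(55, -34)) = √(11813 + 0) = √11813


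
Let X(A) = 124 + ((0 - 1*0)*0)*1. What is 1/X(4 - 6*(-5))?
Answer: 1/124 ≈ 0.0080645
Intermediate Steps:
X(A) = 124 (X(A) = 124 + ((0 + 0)*0)*1 = 124 + (0*0)*1 = 124 + 0*1 = 124 + 0 = 124)
1/X(4 - 6*(-5)) = 1/124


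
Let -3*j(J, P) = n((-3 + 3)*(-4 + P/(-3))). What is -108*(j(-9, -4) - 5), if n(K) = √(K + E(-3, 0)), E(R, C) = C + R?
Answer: 540 + 36*I*√3 ≈ 540.0 + 62.354*I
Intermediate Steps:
n(K) = √(-3 + K) (n(K) = √(K + (0 - 3)) = √(K - 3) = √(-3 + K))
j(J, P) = -I*√3/3 (j(J, P) = -√(-3 + (-3 + 3)*(-4 + P/(-3)))/3 = -√(-3 + 0*(-4 + P*(-⅓)))/3 = -√(-3 + 0*(-4 - P/3))/3 = -√(-3 + 0)/3 = -I*√3/3)
-108*(j(-9, -4) - 5) = -108*(-I*√3/3 - 5) = -108*(-5 - I*√3/3) = 540 + 36*I*√3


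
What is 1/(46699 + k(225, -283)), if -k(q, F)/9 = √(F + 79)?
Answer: 2747/128283125 + 18*I*√51/2180813125 ≈ 2.1414e-5 + 5.8944e-8*I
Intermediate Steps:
k(q, F) = -9*√(79 + F) (k(q, F) = -9*√(F + 79) = -9*√(79 + F))
1/(46699 + k(225, -283)) = 1/(46699 - 9*√(79 - 283)) = 1/(46699 - 18*I*√51)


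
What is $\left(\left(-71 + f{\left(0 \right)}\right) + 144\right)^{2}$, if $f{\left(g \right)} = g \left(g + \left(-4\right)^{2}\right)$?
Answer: $5329$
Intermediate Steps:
$f{\left(g \right)} = g \left(16 + g\right)$ ($f{\left(g \right)} = g \left(g + 16\right) = g \left(16 + g\right)$)
$\left(\left(-71 + f{\left(0 \right)}\right) + 144\right)^{2} = \left(\left(-71 + 0 \left(16 + 0\right)\right) + 144\right)^{2} = \left(\left(-71 + 0 \cdot 16\right) + 144\right)^{2} = \left(\left(-71 + 0\right) + 144\right)^{2} = \left(-71 + 144\right)^{2} = 73^{2} = 5329$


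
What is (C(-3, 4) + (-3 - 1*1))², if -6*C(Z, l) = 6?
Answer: 25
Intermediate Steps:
C(Z, l) = -1 (C(Z, l) = -⅙*6 = -1)
(C(-3, 4) + (-3 - 1*1))² = (-1 + (-3 - 1*1))² = (-1 + (-3 - 1))² = (-1 - 4)² = (-5)² = 25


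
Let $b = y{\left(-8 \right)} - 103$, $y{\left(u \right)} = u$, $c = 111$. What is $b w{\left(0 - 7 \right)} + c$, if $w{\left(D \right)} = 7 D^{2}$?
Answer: $-37962$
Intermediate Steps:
$b = -111$ ($b = -8 - 103 = -111$)
$b w{\left(0 - 7 \right)} + c = - 111 \cdot 7 \left(0 - 7\right)^{2} + 111 = - 111 \cdot 7 \left(-7\right)^{2} + 111 = - 111 \cdot 7 \cdot 49 + 111 = \left(-111\right) 343 + 111 = -38073 + 111 = -37962$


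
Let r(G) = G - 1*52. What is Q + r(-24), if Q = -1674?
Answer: -1750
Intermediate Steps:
r(G) = -52 + G (r(G) = G - 52 = -52 + G)
Q + r(-24) = -1674 + (-52 - 24) = -1674 - 76 = -1750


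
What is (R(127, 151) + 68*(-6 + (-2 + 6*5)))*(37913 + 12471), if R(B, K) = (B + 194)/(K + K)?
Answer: 11389630696/151 ≈ 7.5428e+7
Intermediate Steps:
R(B, K) = (194 + B)/(2*K) (R(B, K) = (194 + B)/((2*K)) = (194 + B)*(1/(2*K)) = (194 + B)/(2*K))
(R(127, 151) + 68*(-6 + (-2 + 6*5)))*(37913 + 12471) = ((½)*(194 + 127)/151 + 68*(-6 + (-2 + 6*5)))*(37913 + 12471) = ((½)*(1/151)*321 + 68*(-6 + (-2 + 30)))*50384 = (321/302 + 68*(-6 + 28))*50384 = (321/302 + 68*22)*50384 = (321/302 + 1496)*50384 = (452113/302)*50384 = 11389630696/151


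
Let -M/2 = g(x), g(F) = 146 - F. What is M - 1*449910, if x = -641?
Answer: -451484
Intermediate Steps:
M = -1574 (M = -2*(146 - 1*(-641)) = -2*(146 + 641) = -2*787 = -1574)
M - 1*449910 = -1574 - 1*449910 = -1574 - 449910 = -451484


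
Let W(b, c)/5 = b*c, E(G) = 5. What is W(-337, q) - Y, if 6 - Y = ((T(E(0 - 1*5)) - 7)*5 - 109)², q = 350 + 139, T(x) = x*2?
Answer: -815135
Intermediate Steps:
T(x) = 2*x
q = 489
W(b, c) = 5*b*c (W(b, c) = 5*(b*c) = 5*b*c)
Y = -8830 (Y = 6 - ((2*5 - 7)*5 - 109)² = 6 - ((10 - 7)*5 - 109)² = 6 - (3*5 - 109)² = 6 - (15 - 109)² = 6 - 1*(-94)² = 6 - 1*8836 = 6 - 8836 = -8830)
W(-337, q) - Y = 5*(-337)*489 - 1*(-8830) = -823965 + 8830 = -815135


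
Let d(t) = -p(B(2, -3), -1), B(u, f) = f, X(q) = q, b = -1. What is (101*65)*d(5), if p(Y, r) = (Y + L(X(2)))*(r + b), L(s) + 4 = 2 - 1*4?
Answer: -118170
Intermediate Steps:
L(s) = -6 (L(s) = -4 + (2 - 1*4) = -4 + (2 - 4) = -4 - 2 = -6)
p(Y, r) = (-1 + r)*(-6 + Y) (p(Y, r) = (Y - 6)*(r - 1) = (-6 + Y)*(-1 + r) = (-1 + r)*(-6 + Y))
d(t) = -18 (d(t) = -(6 - 1*(-3) - 6*(-1) - 3*(-1)) = -(6 + 3 + 6 + 3) = -1*18 = -18)
(101*65)*d(5) = (101*65)*(-18) = 6565*(-18) = -118170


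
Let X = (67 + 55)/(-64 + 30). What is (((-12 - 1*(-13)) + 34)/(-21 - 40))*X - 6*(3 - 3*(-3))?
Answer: -1189/17 ≈ -69.941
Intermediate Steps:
X = -61/17 (X = 122/(-34) = 122*(-1/34) = -61/17 ≈ -3.5882)
(((-12 - 1*(-13)) + 34)/(-21 - 40))*X - 6*(3 - 3*(-3)) = (((-12 - 1*(-13)) + 34)/(-21 - 40))*(-61/17) - 6*(3 - 3*(-3)) = (((-12 + 13) + 34)/(-61))*(-61/17) - 6*(3 + 9) = ((1 + 34)*(-1/61))*(-61/17) - 6*12 = (35*(-1/61))*(-61/17) - 72 = -35/61*(-61/17) - 72 = 35/17 - 72 = -1189/17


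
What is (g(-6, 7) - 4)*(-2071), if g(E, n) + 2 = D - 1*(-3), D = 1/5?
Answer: 28994/5 ≈ 5798.8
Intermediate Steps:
D = ⅕ ≈ 0.20000
g(E, n) = 6/5 (g(E, n) = -2 + (⅕ - 1*(-3)) = -2 + (⅕ + 3) = -2 + 16/5 = 6/5)
(g(-6, 7) - 4)*(-2071) = (6/5 - 4)*(-2071) = -14/5*(-2071) = 28994/5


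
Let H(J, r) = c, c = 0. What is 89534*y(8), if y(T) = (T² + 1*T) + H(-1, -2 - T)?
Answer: 6446448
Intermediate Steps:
H(J, r) = 0
y(T) = T + T² (y(T) = (T² + 1*T) + 0 = (T² + T) + 0 = (T + T²) + 0 = T + T²)
89534*y(8) = 89534*(8*(1 + 8)) = 89534*(8*9) = 89534*72 = 6446448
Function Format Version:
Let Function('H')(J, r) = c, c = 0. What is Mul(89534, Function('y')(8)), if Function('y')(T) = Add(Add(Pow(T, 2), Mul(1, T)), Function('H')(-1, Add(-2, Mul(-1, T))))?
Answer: 6446448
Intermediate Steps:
Function('H')(J, r) = 0
Function('y')(T) = Add(T, Pow(T, 2)) (Function('y')(T) = Add(Add(Pow(T, 2), Mul(1, T)), 0) = Add(Add(Pow(T, 2), T), 0) = Add(Add(T, Pow(T, 2)), 0) = Add(T, Pow(T, 2)))
Mul(89534, Function('y')(8)) = Mul(89534, Mul(8, Add(1, 8))) = Mul(89534, Mul(8, 9)) = Mul(89534, 72) = 6446448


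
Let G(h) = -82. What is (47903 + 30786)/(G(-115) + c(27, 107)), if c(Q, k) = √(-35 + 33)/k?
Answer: -36937324801/38491539 - 8419723*I*√2/76983078 ≈ -959.62 - 0.15467*I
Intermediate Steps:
c(Q, k) = I*√2/k (c(Q, k) = √(-2)/k = (I*√2)/k = I*√2/k)
(47903 + 30786)/(G(-115) + c(27, 107)) = (47903 + 30786)/(-82 + I*√2/107) = 78689/(-82 + I*√2*(1/107)) = 78689/(-82 + I*√2/107)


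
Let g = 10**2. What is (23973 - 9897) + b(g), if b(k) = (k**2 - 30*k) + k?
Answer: 21176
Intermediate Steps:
g = 100
b(k) = k**2 - 29*k
(23973 - 9897) + b(g) = (23973 - 9897) + 100*(-29 + 100) = 14076 + 100*71 = 14076 + 7100 = 21176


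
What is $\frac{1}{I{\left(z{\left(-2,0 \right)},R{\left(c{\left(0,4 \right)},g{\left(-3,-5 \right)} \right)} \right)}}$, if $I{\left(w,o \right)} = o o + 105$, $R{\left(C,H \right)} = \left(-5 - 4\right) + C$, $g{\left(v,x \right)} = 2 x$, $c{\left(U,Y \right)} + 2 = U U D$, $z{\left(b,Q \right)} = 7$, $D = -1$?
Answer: $\frac{1}{226} \approx 0.0044248$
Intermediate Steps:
$c{\left(U,Y \right)} = -2 - U^{2}$ ($c{\left(U,Y \right)} = -2 + U U \left(-1\right) = -2 + U^{2} \left(-1\right) = -2 - U^{2}$)
$R{\left(C,H \right)} = -9 + C$
$I{\left(w,o \right)} = 105 + o^{2}$ ($I{\left(w,o \right)} = o^{2} + 105 = 105 + o^{2}$)
$\frac{1}{I{\left(z{\left(-2,0 \right)},R{\left(c{\left(0,4 \right)},g{\left(-3,-5 \right)} \right)} \right)}} = \frac{1}{105 + \left(-9 - 2\right)^{2}} = \frac{1}{105 + \left(-11\right)^{2}} = \frac{1}{105 + 121} = \frac{1}{226}$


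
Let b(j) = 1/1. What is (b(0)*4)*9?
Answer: 36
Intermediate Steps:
b(j) = 1
(b(0)*4)*9 = (1*4)*9 = 4*9 = 36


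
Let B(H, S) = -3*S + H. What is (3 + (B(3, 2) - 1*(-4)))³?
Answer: 64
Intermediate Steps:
B(H, S) = H - 3*S
(3 + (B(3, 2) - 1*(-4)))³ = (3 + ((3 - 3*2) - 1*(-4)))³ = (3 + ((3 - 6) + 4))³ = (3 + (-3 + 4))³ = (3 + 1)³ = 4³ = 64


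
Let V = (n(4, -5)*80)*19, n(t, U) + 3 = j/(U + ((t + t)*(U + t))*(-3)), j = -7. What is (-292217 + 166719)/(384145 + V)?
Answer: -125498/379025 ≈ -0.33111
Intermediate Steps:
n(t, U) = -3 - 7/(U - 6*t*(U + t)) (n(t, U) = -3 - 7/(U + ((t + t)*(U + t))*(-3)) = -3 - 7/(U + ((2*t)*(U + t))*(-3)) = -3 - 7/(U + (2*t*(U + t))*(-3)) = -3 - 7/(U - 6*t*(U + t)))
V = -5120 (V = (((7 - 18*4² + 3*(-5) - 18*(-5)*4)/(-1*(-5) + 6*4² + 6*(-5)*4))*80)*19 = (((7 - 18*16 - 15 + 360)/(5 + 6*16 - 120))*80)*19 = (((7 - 288 - 15 + 360)/(5 + 96 - 120))*80)*19 = ((64/(-19))*80)*19 = (-1/19*64*80)*19 = -64/19*80*19 = -5120/19*19 = -5120)
(-292217 + 166719)/(384145 + V) = (-292217 + 166719)/(384145 - 5120) = -125498/379025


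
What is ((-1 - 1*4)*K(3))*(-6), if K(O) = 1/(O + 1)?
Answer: 15/2 ≈ 7.5000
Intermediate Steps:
K(O) = 1/(1 + O)
((-1 - 1*4)*K(3))*(-6) = ((-1 - 1*4)/(1 + 3))*(-6) = ((-1 - 4)/4)*(-6) = -5*¼*(-6) = -5/4*(-6) = 15/2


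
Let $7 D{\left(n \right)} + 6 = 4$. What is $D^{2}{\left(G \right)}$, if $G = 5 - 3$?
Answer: $\frac{4}{49} \approx 0.081633$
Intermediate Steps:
$G = 2$ ($G = 5 - 3 = 2$)
$D{\left(n \right)} = - \frac{2}{7}$ ($D{\left(n \right)} = - \frac{6}{7} + \frac{1}{7} \cdot 4 = - \frac{6}{7} + \frac{4}{7} = - \frac{2}{7}$)
$D^{2}{\left(G \right)} = \left(- \frac{2}{7}\right)^{2} = \frac{4}{49}$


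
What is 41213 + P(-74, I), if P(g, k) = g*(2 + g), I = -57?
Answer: 46541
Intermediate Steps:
41213 + P(-74, I) = 41213 - 74*(2 - 74) = 41213 - 74*(-72) = 41213 + 5328 = 46541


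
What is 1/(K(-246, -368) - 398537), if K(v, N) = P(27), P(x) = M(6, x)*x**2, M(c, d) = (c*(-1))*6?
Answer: -1/424781 ≈ -2.3542e-6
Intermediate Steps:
M(c, d) = -6*c (M(c, d) = -c*6 = -6*c)
P(x) = -36*x**2 (P(x) = (-6*6)*x**2 = -36*x**2)
K(v, N) = -26244 (K(v, N) = -36*27**2 = -36*729 = -26244)
1/(K(-246, -368) - 398537) = 1/(-26244 - 398537) = 1/(-424781) = -1/424781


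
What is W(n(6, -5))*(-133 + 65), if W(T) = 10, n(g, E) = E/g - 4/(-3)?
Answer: -680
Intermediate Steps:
n(g, E) = 4/3 + E/g (n(g, E) = E/g - 4*(-⅓) = E/g + 4/3 = 4/3 + E/g)
W(n(6, -5))*(-133 + 65) = 10*(-133 + 65) = 10*(-68) = -680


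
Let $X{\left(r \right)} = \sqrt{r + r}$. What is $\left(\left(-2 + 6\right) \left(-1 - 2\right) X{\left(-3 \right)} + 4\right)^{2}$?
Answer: $-848 - 96 i \sqrt{6} \approx -848.0 - 235.15 i$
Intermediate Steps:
$X{\left(r \right)} = \sqrt{2} \sqrt{r}$ ($X{\left(r \right)} = \sqrt{2 r} = \sqrt{2} \sqrt{r}$)
$\left(\left(-2 + 6\right) \left(-1 - 2\right) X{\left(-3 \right)} + 4\right)^{2} = \left(\left(-2 + 6\right) \left(-1 - 2\right) \sqrt{2} \sqrt{-3} + 4\right)^{2} = \left(4 \left(-1 - 2\right) \sqrt{2} i \sqrt{3} + 4\right)^{2} = \left(4 \left(-3\right) i \sqrt{6} + 4\right)^{2} = \left(- 12 i \sqrt{6} + 4\right)^{2} = \left(4 - 12 i \sqrt{6}\right)^{2}$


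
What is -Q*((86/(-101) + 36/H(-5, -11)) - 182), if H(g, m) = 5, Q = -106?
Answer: -9402624/505 ≈ -18619.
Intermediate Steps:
-Q*((86/(-101) + 36/H(-5, -11)) - 182) = -(-106)*((86/(-101) + 36/5) - 182) = -(-106)*((86*(-1/101) + 36*(1/5)) - 182) = -(-106)*((-86/101 + 36/5) - 182) = -(-106)*(3206/505 - 182) = -(-106)*(-88704)/505 = -1*9402624/505 = -9402624/505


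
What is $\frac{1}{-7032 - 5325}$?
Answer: $- \frac{1}{12357} \approx -8.0926 \cdot 10^{-5}$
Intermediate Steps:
$\frac{1}{-7032 - 5325} = \frac{1}{-12357} = - \frac{1}{12357}$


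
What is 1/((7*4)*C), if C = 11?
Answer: 1/308 ≈ 0.0032468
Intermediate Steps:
1/((7*4)*C) = 1/((7*4)*11) = 1/(28*11) = 1/308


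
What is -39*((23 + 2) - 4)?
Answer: -819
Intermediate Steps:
-39*((23 + 2) - 4) = -39*(25 - 4) = -39*21 = -819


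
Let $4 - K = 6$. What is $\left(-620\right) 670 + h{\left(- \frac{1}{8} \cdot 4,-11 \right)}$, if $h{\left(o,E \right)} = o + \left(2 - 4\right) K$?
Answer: $- \frac{830793}{2} \approx -4.154 \cdot 10^{5}$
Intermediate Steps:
$K = -2$ ($K = 4 - 6 = -2$)
$h{\left(o,E \right)} = 4 + o$ ($h{\left(o,E \right)} = o + \left(2 - 4\right) \left(-2\right) = o - -4 = o + 4 = 4 + o$)
$\left(-620\right) 670 + h{\left(- \frac{1}{8} \cdot 4,-11 \right)} = \left(-620\right) 670 + \left(4 + - \frac{1}{8} \cdot 4\right) = -415400 + \left(4 + \left(-1\right) \frac{1}{8} \cdot 4\right) = -415400 + \left(4 - \frac{1}{2}\right) = -415400 + \frac{7}{2} = - \frac{830793}{2}$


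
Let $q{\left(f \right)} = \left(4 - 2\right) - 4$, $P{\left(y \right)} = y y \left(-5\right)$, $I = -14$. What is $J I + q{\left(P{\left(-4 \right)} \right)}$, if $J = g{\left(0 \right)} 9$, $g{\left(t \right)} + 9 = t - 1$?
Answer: $1258$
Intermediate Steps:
$g{\left(t \right)} = -10 + t$ ($g{\left(t \right)} = -9 + \left(t - 1\right) = -9 + \left(-1 + t\right) = -10 + t$)
$P{\left(y \right)} = - 5 y^{2}$ ($P{\left(y \right)} = y^{2} \left(-5\right) = - 5 y^{2}$)
$J = -90$ ($J = \left(-10 + 0\right) 9 = \left(-10\right) 9 = -90$)
$q{\left(f \right)} = -2$ ($q{\left(f \right)} = 2 - 4 = -2$)
$J I + q{\left(P{\left(-4 \right)} \right)} = \left(-90\right) \left(-14\right) - 2 = 1260 - 2 = 1258$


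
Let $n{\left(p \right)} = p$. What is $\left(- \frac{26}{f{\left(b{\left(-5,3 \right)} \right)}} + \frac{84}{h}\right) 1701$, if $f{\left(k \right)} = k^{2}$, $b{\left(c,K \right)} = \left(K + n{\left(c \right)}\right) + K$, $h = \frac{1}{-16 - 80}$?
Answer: $-13761090$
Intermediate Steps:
$h = - \frac{1}{96}$ ($h = \frac{1}{-96} = - \frac{1}{96} \approx -0.010417$)
$b{\left(c,K \right)} = c + 2 K$ ($b{\left(c,K \right)} = \left(K + c\right) + K = c + 2 K$)
$\left(- \frac{26}{f{\left(b{\left(-5,3 \right)} \right)}} + \frac{84}{h}\right) 1701 = \left(- \frac{26}{\left(-5 + 2 \cdot 3\right)^{2}} + \frac{84}{- \frac{1}{96}}\right) 1701 = \left(- \frac{26}{\left(-5 + 6\right)^{2}} + 84 \left(-96\right)\right) 1701 = \left(- \frac{26}{1^{2}} - 8064\right) 1701 = \left(- \frac{26}{1} - 8064\right) 1701 = \left(\left(-26\right) 1 - 8064\right) 1701 = \left(-26 - 8064\right) 1701 = \left(-8090\right) 1701 = -13761090$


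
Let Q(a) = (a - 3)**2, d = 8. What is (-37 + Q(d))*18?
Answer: -216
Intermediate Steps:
Q(a) = (-3 + a)**2
(-37 + Q(d))*18 = (-37 + (-3 + 8)**2)*18 = (-37 + 5**2)*18 = (-37 + 25)*18 = -12*18 = -216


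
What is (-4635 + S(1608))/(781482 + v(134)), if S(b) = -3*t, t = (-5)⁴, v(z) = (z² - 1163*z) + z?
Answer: -651/64373 ≈ -0.010113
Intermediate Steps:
v(z) = z² - 1162*z
t = 625
S(b) = -1875 (S(b) = -3*625 = -1875)
(-4635 + S(1608))/(781482 + v(134)) = (-4635 - 1875)/(781482 + 134*(-1162 + 134)) = -6510/(781482 + 134*(-1028)) = -6510/(781482 - 137752) = -6510/643730 = -6510*1/643730 = -651/64373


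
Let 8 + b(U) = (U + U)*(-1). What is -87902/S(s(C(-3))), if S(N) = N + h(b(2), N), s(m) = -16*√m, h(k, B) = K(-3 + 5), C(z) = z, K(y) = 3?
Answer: -87902/259 - 1406432*I*√3/777 ≈ -339.39 - 3135.1*I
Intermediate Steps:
b(U) = -8 - 2*U (b(U) = -8 + (U + U)*(-1) = -8 + (2*U)*(-1) = -8 - 2*U)
h(k, B) = 3
S(N) = 3 + N (S(N) = N + 3 = 3 + N)
-87902/S(s(C(-3))) = -87902/(3 - 16*I*√3)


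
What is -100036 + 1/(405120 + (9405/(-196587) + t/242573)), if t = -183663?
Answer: -214730573502095277457/2146532983199986 ≈ -1.0004e+5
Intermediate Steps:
-100036 + 1/(405120 + (9405/(-196587) + t/242573)) = -100036 + 1/(405120 + (9405/(-196587) - 183663/242573)) = -100036 + 1/(405120 + (9405*(-1/196587) - 183663*1/242573)) = -100036 + 1/(405120 + (-1045/21843 - 183663/242573)) = -100036 + 1/(405120 - 4265239694/5298522039) = -100036 + 1/(2146532983199986/5298522039) = -100036 + 5298522039/2146532983199986 = -214730573502095277457/2146532983199986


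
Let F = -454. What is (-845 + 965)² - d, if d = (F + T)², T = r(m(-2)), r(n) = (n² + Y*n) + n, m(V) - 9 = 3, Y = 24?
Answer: 14300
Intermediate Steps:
m(V) = 12 (m(V) = 9 + 3 = 12)
r(n) = n² + 25*n (r(n) = (n² + 24*n) + n = n² + 25*n)
T = 444 (T = 12*(25 + 12) = 12*37 = 444)
d = 100 (d = (-454 + 444)² = (-10)² = 100)
(-845 + 965)² - d = (-845 + 965)² - 1*100 = 120² - 100 = 14400 - 100 = 14300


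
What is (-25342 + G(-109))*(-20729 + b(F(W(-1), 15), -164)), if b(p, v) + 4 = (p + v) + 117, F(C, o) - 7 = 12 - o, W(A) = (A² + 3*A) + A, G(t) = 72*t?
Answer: 689555440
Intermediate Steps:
W(A) = A² + 4*A
F(C, o) = 19 - o (F(C, o) = 7 + (12 - o) = 19 - o)
b(p, v) = 113 + p + v (b(p, v) = -4 + ((p + v) + 117) = -4 + (117 + p + v) = 113 + p + v)
(-25342 + G(-109))*(-20729 + b(F(W(-1), 15), -164)) = (-25342 + 72*(-109))*(-20729 + (113 + (19 - 1*15) - 164)) = (-25342 - 7848)*(-20729 + (113 + (19 - 15) - 164)) = -33190*(-20729 + (113 + 4 - 164)) = -33190*(-20729 - 47) = -33190*(-20776) = 689555440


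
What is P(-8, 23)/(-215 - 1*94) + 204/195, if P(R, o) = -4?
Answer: 21272/20085 ≈ 1.0591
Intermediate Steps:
P(-8, 23)/(-215 - 1*94) + 204/195 = -4/(-215 - 1*94) + 204/195 = -4/(-215 - 94) + 204*(1/195) = -4/(-309) + 68/65 = -4*(-1/309) + 68/65 = 4/309 + 68/65 = 21272/20085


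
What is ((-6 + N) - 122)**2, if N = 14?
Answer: 12996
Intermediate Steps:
((-6 + N) - 122)**2 = ((-6 + 14) - 122)**2 = (8 - 122)**2 = (-114)**2 = 12996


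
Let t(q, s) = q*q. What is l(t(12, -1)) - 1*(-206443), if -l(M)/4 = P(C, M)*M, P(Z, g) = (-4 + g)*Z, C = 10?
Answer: -599957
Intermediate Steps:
P(Z, g) = Z*(-4 + g)
t(q, s) = q²
l(M) = -4*M*(-40 + 10*M) (l(M) = -4*10*(-4 + M)*M = -4*(-40 + 10*M)*M = -4*M*(-40 + 10*M))
l(t(12, -1)) - 1*(-206443) = 40*12²*(4 - 1*12²) - 1*(-206443) = 40*144*(4 - 1*144) + 206443 = 40*144*(4 - 144) + 206443 = 40*144*(-140) + 206443 = -806400 + 206443 = -599957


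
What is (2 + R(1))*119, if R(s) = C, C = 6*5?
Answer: 3808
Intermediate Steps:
C = 30
R(s) = 30
(2 + R(1))*119 = (2 + 30)*119 = 32*119 = 3808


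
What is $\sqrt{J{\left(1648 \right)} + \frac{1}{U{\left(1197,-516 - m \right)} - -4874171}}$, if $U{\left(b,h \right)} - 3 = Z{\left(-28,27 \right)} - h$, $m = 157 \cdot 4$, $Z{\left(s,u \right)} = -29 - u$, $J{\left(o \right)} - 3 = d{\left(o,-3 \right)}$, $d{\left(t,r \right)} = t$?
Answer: $\frac{\sqrt{39241264472706506}}{4875262} \approx 40.633$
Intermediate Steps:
$J{\left(o \right)} = 3 + o$
$m = 628$
$U{\left(b,h \right)} = -53 - h$ ($U{\left(b,h \right)} = 3 - \left(56 + h\right) = -53 - h$)
$\sqrt{J{\left(1648 \right)} + \frac{1}{U{\left(1197,-516 - m \right)} - -4874171}} = \sqrt{\left(3 + 1648\right) + \frac{1}{\left(-53 - \left(-516 - 628\right)\right) - -4874171}} = \sqrt{1651 + \frac{1}{\left(-53 - \left(-516 - 628\right)\right) + 4874171}} = \sqrt{1651 + \frac{1}{\left(-53 - -1144\right) + 4874171}} = \sqrt{1651 + \frac{1}{\left(-53 + 1144\right) + 4874171}} = \sqrt{1651 + \frac{1}{1091 + 4874171}} = \sqrt{1651 + \frac{1}{4875262}} = \sqrt{\frac{8049057563}{4875262}} = \frac{\sqrt{39241264472706506}}{4875262}$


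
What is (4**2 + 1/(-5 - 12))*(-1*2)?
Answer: -542/17 ≈ -31.882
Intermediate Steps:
(4**2 + 1/(-5 - 12))*(-1*2) = (16 + 1/(-17))*(-2) = (16 - 1/17)*(-2) = (271/17)*(-2) = -542/17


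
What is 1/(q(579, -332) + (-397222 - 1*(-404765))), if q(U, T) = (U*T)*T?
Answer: 1/63827239 ≈ 1.5667e-8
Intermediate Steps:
q(U, T) = U*T² (q(U, T) = (T*U)*T = U*T²)
1/(q(579, -332) + (-397222 - 1*(-404765))) = 1/(579*(-332)² + (-397222 - 1*(-404765))) = 1/(579*110224 + (-397222 + 404765)) = 1/(63819696 + 7543) = 1/63827239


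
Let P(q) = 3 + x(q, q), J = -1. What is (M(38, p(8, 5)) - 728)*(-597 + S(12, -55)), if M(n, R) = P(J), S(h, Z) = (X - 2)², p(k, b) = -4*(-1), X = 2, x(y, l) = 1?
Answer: 432228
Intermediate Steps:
p(k, b) = 4
P(q) = 4 (P(q) = 3 + 1 = 4)
S(h, Z) = 0 (S(h, Z) = (2 - 2)² = 0² = 0)
M(n, R) = 4
(M(38, p(8, 5)) - 728)*(-597 + S(12, -55)) = (4 - 728)*(-597 + 0) = -724*(-597) = 432228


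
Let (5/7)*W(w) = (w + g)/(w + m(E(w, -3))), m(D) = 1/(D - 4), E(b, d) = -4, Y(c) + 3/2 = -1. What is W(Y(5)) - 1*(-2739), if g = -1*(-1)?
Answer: 13699/5 ≈ 2739.8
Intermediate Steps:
Y(c) = -5/2 (Y(c) = -3/2 - 1 = -5/2)
g = 1
m(D) = 1/(-4 + D)
W(w) = 7*(1 + w)/(5*(-1/8 + w)) (W(w) = 7*((w + 1)/(w + 1/(-4 - 4)))/5 = 7*((1 + w)/(w + 1/(-8)))/5 = 7*((1 + w)/(w - 1/8))/5 = 7*((1 + w)/(-1/8 + w))/5 = 7*(1 + w)/(5*(-1/8 + w)))
W(Y(5)) - 1*(-2739) = 56*(1 - 5/2)/(5*(-1 + 8*(-5/2))) - 1*(-2739) = (56/5)*(-3/2)/(-1 - 20) + 2739 = (56/5)*(-3/2)/(-21) + 2739 = (56/5)*(-1/21)*(-3/2) + 2739 = 4/5 + 2739 = 13699/5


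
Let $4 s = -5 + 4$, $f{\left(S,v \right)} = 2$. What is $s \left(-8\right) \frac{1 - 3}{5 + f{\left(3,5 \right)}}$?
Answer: $- \frac{4}{7} \approx -0.57143$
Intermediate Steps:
$s = - \frac{1}{4}$ ($s = \frac{-5 + 4}{4} = \frac{1}{4} \left(-1\right) = - \frac{1}{4} \approx -0.25$)
$s \left(-8\right) \frac{1 - 3}{5 + f{\left(3,5 \right)}} = \left(- \frac{1}{4}\right) \left(-8\right) \frac{1 - 3}{5 + 2} = 2 \left(- \frac{2}{7}\right) = - \frac{4}{7}$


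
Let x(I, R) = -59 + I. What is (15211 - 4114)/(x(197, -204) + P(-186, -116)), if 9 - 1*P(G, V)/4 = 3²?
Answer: 3699/46 ≈ 80.413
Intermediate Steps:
P(G, V) = 0 (P(G, V) = 36 - 4*3² = 36 - 4*9 = 36 - 36 = 0)
(15211 - 4114)/(x(197, -204) + P(-186, -116)) = (15211 - 4114)/((-59 + 197) + 0) = 11097/(138 + 0) = 11097/138 = 11097*(1/138) = 3699/46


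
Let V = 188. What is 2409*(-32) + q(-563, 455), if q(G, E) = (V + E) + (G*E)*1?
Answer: -332610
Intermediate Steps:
q(G, E) = 188 + E + E*G (q(G, E) = (188 + E) + (G*E)*1 = (188 + E) + (E*G)*1 = (188 + E) + E*G = 188 + E + E*G)
2409*(-32) + q(-563, 455) = 2409*(-32) + (188 + 455 + 455*(-563)) = -77088 + (188 + 455 - 256165) = -77088 - 255522 = -332610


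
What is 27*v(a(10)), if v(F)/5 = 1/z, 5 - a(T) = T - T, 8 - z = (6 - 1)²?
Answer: -135/17 ≈ -7.9412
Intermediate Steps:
z = -17 (z = 8 - (6 - 1)² = 8 - 1*5² = 8 - 1*25 = 8 - 25 = -17)
a(T) = 5 (a(T) = 5 - (T - T) = 5 - 1*0 = 5 + 0 = 5)
v(F) = -5/17 (v(F) = 5/(-17) = 5*(-1/17) = -5/17)
27*v(a(10)) = 27*(-5/17) = -135/17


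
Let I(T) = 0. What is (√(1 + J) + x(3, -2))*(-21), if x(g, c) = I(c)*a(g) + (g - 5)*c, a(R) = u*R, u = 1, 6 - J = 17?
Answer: -84 - 21*I*√10 ≈ -84.0 - 66.408*I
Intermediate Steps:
J = -11 (J = 6 - 1*17 = 6 - 17 = -11)
a(R) = R (a(R) = 1*R = R)
x(g, c) = c*(-5 + g) (x(g, c) = 0*g + (g - 5)*c = 0 + (-5 + g)*c = 0 + c*(-5 + g) = c*(-5 + g))
(√(1 + J) + x(3, -2))*(-21) = (√(1 - 11) - 2*(-5 + 3))*(-21) = (√(-10) - 2*(-2))*(-21) = (I*√10 + 4)*(-21) = (4 + I*√10)*(-21) = -84 - 21*I*√10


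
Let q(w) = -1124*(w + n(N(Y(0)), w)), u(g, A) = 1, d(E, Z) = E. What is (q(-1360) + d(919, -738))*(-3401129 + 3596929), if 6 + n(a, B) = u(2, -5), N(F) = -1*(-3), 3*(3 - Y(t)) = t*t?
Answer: 300588048200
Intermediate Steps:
Y(t) = 3 - t**2/3 (Y(t) = 3 - t*t/3 = 3 - t**2/3)
N(F) = 3
n(a, B) = -5 (n(a, B) = -6 + 1 = -5)
q(w) = 5620 - 1124*w (q(w) = -1124*(w - 5) = -1124*(-5 + w) = 5620 - 1124*w)
(q(-1360) + d(919, -738))*(-3401129 + 3596929) = ((5620 - 1124*(-1360)) + 919)*(-3401129 + 3596929) = ((5620 + 1528640) + 919)*195800 = (1534260 + 919)*195800 = 1535179*195800 = 300588048200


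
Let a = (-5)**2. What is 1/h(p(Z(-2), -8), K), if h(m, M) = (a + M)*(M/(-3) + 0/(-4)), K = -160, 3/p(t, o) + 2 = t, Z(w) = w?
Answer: -1/7200 ≈ -0.00013889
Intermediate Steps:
a = 25
p(t, o) = 3/(-2 + t)
h(m, M) = -M*(25 + M)/3 (h(m, M) = (25 + M)*(M/(-3) + 0/(-4)) = (25 + M)*(M*(-1/3) + 0*(-1/4)) = (25 + M)*(-M/3 + 0) = (25 + M)*(-M/3) = -M*(25 + M)/3)
1/h(p(Z(-2), -8), K) = 1/(-1/3*(-160)*(25 - 160)) = 1/(-1/3*(-160)*(-135)) = 1/(-7200) = -1/7200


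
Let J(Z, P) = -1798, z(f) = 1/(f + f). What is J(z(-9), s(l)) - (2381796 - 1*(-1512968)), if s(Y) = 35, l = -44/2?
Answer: -3896562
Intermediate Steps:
z(f) = 1/(2*f)
l = -22 (l = -44*½ = -22)
J(z(-9), s(l)) - (2381796 - 1*(-1512968)) = -1798 - (2381796 - 1*(-1512968)) = -1798 - (2381796 + 1512968) = -1798 - 1*3894764 = -1798 - 3894764 = -3896562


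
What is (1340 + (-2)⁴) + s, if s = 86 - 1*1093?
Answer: 349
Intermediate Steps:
s = -1007 (s = 86 - 1093 = -1007)
(1340 + (-2)⁴) + s = (1340 + (-2)⁴) - 1007 = (1340 + 16) - 1007 = 1356 - 1007 = 349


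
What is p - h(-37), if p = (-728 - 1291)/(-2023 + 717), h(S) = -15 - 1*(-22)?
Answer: -7123/1306 ≈ -5.4541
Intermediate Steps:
h(S) = 7 (h(S) = -15 + 22 = 7)
p = 2019/1306 (p = -2019/(-1306) = -2019*(-1/1306) = 2019/1306 ≈ 1.5459)
p - h(-37) = 2019/1306 - 1*7 = 2019/1306 - 7 = -7123/1306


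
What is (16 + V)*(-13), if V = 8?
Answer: -312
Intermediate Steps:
(16 + V)*(-13) = (16 + 8)*(-13) = 24*(-13) = -312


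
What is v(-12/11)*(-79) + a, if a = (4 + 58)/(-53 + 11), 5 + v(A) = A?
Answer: 110812/231 ≈ 479.71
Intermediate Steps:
v(A) = -5 + A
a = -31/21 (a = 62/(-42) = 62*(-1/42) = -31/21 ≈ -1.4762)
v(-12/11)*(-79) + a = (-5 - 12/11)*(-79) - 31/21 = -67/11*(-79) - 31/21 = 5293/11 - 31/21 = 110812/231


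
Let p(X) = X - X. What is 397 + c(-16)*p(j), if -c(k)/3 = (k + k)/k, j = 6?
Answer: 397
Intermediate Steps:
p(X) = 0
c(k) = -6 (c(k) = -3*(k + k)/k = -3*2*k/k = -3*2 = -6)
397 + c(-16)*p(j) = 397 - 6*0 = 397 + 0 = 397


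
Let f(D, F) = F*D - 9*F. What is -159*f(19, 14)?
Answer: -22260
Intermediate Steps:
f(D, F) = -9*F + D*F (f(D, F) = D*F - 9*F = -9*F + D*F)
-159*f(19, 14) = -2226*(-9 + 19) = -2226*10 = -159*140 = -22260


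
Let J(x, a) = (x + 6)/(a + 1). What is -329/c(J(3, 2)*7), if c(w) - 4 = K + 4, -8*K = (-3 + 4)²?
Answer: -376/9 ≈ -41.778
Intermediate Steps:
K = -⅛ (K = -(-3 + 4)²/8 = -⅛*1² = -⅛*1 = -⅛ ≈ -0.12500)
J(x, a) = (6 + x)/(1 + a)
c(w) = 63/8 (c(w) = 4 + (-⅛ + 4) = 4 + 31/8 = 63/8)
-329/c(J(3, 2)*7) = -329/63/8 = -329*8/63 = -376/9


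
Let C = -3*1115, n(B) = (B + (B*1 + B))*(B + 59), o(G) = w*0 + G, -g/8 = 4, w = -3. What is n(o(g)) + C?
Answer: -5937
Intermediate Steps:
g = -32 (g = -8*4 = -32)
o(G) = G (o(G) = -3*0 + G = 0 + G = G)
n(B) = 3*B*(59 + B) (n(B) = (B + (B + B))*(59 + B) = (B + 2*B)*(59 + B) = (3*B)*(59 + B) = 3*B*(59 + B))
C = -3345
n(o(g)) + C = 3*(-32)*(59 - 32) - 3345 = 3*(-32)*27 - 3345 = -2592 - 3345 = -5937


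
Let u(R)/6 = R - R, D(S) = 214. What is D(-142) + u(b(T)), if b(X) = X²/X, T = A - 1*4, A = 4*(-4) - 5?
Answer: 214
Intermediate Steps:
A = -21 (A = -16 - 5 = -21)
T = -25 (T = -21 - 1*4 = -21 - 4 = -25)
b(X) = X
u(R) = 0 (u(R) = 6*(R - R) = 6*0 = 0)
D(-142) + u(b(T)) = 214 + 0 = 214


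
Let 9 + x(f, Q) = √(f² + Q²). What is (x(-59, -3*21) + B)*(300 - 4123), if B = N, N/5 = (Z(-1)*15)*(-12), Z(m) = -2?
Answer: -6846993 - 19115*√298 ≈ -7.1770e+6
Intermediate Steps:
x(f, Q) = -9 + √(Q² + f²) (x(f, Q) = -9 + √(f² + Q²) = -9 + √(Q² + f²))
N = 1800 (N = 5*(-2*15*(-12)) = 5*(-30*(-12)) = 5*360 = 1800)
B = 1800
(x(-59, -3*21) + B)*(300 - 4123) = ((-9 + √((-3*21)² + (-59)²)) + 1800)*(300 - 4123) = ((-9 + √((-63)² + 3481)) + 1800)*(-3823) = ((-9 + √(3969 + 3481)) + 1800)*(-3823) = ((-9 + √7450) + 1800)*(-3823) = ((-9 + 5*√298) + 1800)*(-3823) = (1791 + 5*√298)*(-3823) = -6846993 - 19115*√298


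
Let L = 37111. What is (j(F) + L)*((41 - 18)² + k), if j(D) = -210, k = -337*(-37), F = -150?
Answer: 479639198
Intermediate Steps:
k = 12469
(j(F) + L)*((41 - 18)² + k) = (-210 + 37111)*((41 - 18)² + 12469) = 36901*(23² + 12469) = 36901*(529 + 12469) = 36901*12998 = 479639198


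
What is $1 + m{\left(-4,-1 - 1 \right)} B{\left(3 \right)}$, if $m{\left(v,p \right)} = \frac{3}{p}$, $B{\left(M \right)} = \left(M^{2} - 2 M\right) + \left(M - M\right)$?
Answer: $- \frac{7}{2} \approx -3.5$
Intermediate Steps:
$B{\left(M \right)} = M^{2} - 2 M$ ($B{\left(M \right)} = \left(M^{2} - 2 M\right) + 0 = M^{2} - 2 M$)
$1 + m{\left(-4,-1 - 1 \right)} B{\left(3 \right)} = 1 + \frac{3}{-1 - 1} \cdot 3 \left(-2 + 3\right) = 1 + \frac{3}{-1 - 1} \cdot 3 \cdot 1 = 1 + \frac{3}{-2} \cdot 3 = 1 + 3 \left(- \frac{1}{2}\right) 3 = 1 - \frac{9}{2} = - \frac{7}{2}$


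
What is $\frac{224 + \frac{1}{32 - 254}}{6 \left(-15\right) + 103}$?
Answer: $\frac{49727}{2886} \approx 17.23$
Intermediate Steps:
$\frac{224 + \frac{1}{32 - 254}}{6 \left(-15\right) + 103} = \frac{224 + \frac{1}{-222}}{-90 + 103} = \frac{224 - \frac{1}{222}}{13} = \frac{49727}{222} \cdot \frac{1}{13} = \frac{49727}{2886}$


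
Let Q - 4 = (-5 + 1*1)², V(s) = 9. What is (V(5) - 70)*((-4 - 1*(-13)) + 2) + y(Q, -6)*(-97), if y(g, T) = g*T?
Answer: 10969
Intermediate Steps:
Q = 20 (Q = 4 + (-5 + 1*1)² = 4 + (-5 + 1)² = 4 + (-4)² = 4 + 16 = 20)
y(g, T) = T*g
(V(5) - 70)*((-4 - 1*(-13)) + 2) + y(Q, -6)*(-97) = (9 - 70)*((-4 - 1*(-13)) + 2) - 6*20*(-97) = -61*((-4 + 13) + 2) - 120*(-97) = -61*(9 + 2) + 11640 = -61*11 + 11640 = -671 + 11640 = 10969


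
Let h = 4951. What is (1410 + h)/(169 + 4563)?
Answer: 6361/4732 ≈ 1.3443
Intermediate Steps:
(1410 + h)/(169 + 4563) = (1410 + 4951)/(169 + 4563) = 6361/4732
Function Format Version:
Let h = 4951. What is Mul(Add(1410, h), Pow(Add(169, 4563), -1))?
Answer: Rational(6361, 4732) ≈ 1.3443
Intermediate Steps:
Mul(Add(1410, h), Pow(Add(169, 4563), -1)) = Mul(Add(1410, 4951), Pow(Add(169, 4563), -1)) = Mul(6361, Pow(4732, -1)) = Mul(6361, Rational(1, 4732)) = Rational(6361, 4732)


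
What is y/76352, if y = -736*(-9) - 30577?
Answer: -23953/76352 ≈ -0.31372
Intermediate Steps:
y = -23953 (y = 6624 - 30577 = -23953)
y/76352 = -23953/76352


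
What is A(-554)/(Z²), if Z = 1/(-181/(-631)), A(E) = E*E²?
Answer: -5570400792104/398161 ≈ -1.3990e+7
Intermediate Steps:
A(E) = E³
Z = 631/181 (Z = 1/(-181*(-1/631)) = 1/(181/631) = 631/181 ≈ 3.4862)
A(-554)/(Z²) = (-554)³/((631/181)²) = -170031464/398161/32761 = -170031464*32761/398161 = -5570400792104/398161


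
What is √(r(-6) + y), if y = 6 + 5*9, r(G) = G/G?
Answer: 2*√13 ≈ 7.2111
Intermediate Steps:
r(G) = 1
y = 51 (y = 6 + 45 = 51)
√(r(-6) + y) = √(1 + 51) = √52 = 2*√13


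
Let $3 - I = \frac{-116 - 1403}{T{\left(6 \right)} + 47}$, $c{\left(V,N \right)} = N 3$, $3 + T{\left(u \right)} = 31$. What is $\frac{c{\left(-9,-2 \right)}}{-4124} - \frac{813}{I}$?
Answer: $- \frac{62862609}{1798064} \approx -34.961$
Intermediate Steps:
$T{\left(u \right)} = 28$ ($T{\left(u \right)} = -3 + 31 = 28$)
$c{\left(V,N \right)} = 3 N$
$I = \frac{1744}{75}$ ($I = 3 - \frac{-116 - 1403}{28 + 47} = 3 - - \frac{1519}{75} = 3 + \frac{1519}{75} = \frac{1744}{75} \approx 23.253$)
$\frac{c{\left(-9,-2 \right)}}{-4124} - \frac{813}{I} = \frac{3 \left(-2\right)}{-4124} - \frac{813}{\frac{1744}{75}} = \left(-6\right) \left(- \frac{1}{4124}\right) - \frac{60975}{1744} = \frac{3}{2062} - \frac{60975}{1744} = - \frac{62862609}{1798064}$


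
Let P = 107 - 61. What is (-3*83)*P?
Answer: -11454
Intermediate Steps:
P = 46
(-3*83)*P = -3*83*46 = -249*46 = -11454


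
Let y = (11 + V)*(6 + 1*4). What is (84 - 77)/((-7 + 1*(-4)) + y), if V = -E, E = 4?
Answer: 7/59 ≈ 0.11864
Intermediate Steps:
V = -4 (V = -1*4 = -4)
y = 70 (y = (11 - 4)*(6 + 1*4) = 7*(6 + 4) = 7*10 = 70)
(84 - 77)/((-7 + 1*(-4)) + y) = (84 - 77)/((-7 + 1*(-4)) + 70) = 7/((-7 - 4) + 70) = 7/(-11 + 70) = 7/59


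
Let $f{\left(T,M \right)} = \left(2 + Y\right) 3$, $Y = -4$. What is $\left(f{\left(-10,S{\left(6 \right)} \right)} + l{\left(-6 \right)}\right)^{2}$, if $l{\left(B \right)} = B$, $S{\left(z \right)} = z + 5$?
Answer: $144$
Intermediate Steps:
$S{\left(z \right)} = 5 + z$
$f{\left(T,M \right)} = -6$ ($f{\left(T,M \right)} = \left(2 - 4\right) 3 = \left(-2\right) 3 = -6$)
$\left(f{\left(-10,S{\left(6 \right)} \right)} + l{\left(-6 \right)}\right)^{2} = \left(-6 - 6\right)^{2} = \left(-12\right)^{2} = 144$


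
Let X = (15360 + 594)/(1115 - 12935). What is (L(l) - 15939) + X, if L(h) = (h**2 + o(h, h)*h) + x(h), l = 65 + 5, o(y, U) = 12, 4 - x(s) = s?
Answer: -20224709/1970 ≈ -10266.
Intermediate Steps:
x(s) = 4 - s
X = -2659/1970 (X = 15954/(-11820) = 15954*(-1/11820) = -2659/1970 ≈ -1.3497)
l = 70
L(h) = 4 + h**2 + 11*h (L(h) = (h**2 + 12*h) + (4 - h) = 4 + h**2 + 11*h)
(L(l) - 15939) + X = ((4 + 70**2 + 11*70) - 15939) - 2659/1970 = ((4 + 4900 + 770) - 15939) - 2659/1970 = (5674 - 15939) - 2659/1970 = -10265 - 2659/1970 = -20224709/1970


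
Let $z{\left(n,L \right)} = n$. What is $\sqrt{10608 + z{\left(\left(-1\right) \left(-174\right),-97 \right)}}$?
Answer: $3 \sqrt{1198} \approx 103.84$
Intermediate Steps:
$\sqrt{10608 + z{\left(\left(-1\right) \left(-174\right),-97 \right)}} = \sqrt{10608 - -174} = \sqrt{10608 + 174} = \sqrt{10782} = 3 \sqrt{1198}$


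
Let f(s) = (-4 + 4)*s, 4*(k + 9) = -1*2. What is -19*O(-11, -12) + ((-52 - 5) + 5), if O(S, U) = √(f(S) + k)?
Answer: -52 - 19*I*√38/2 ≈ -52.0 - 58.562*I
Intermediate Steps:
k = -19/2 (k = -9 + (-1*2)/4 = -9 + (¼)*(-2) = -9 - ½ = -19/2 ≈ -9.5000)
f(s) = 0 (f(s) = 0*s = 0)
O(S, U) = I*√38/2 (O(S, U) = √(0 - 19/2) = √(-19/2) = I*√38/2)
-19*O(-11, -12) + ((-52 - 5) + 5) = -19*I*√38/2 + ((-52 - 5) + 5) = -19*I*√38/2 + (-57 + 5) = -19*I*√38/2 - 52 = -52 - 19*I*√38/2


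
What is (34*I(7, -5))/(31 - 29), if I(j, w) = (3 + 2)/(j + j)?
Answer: 85/14 ≈ 6.0714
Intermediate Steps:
I(j, w) = 5/(2*j) (I(j, w) = 5/((2*j)) = 5*(1/(2*j)) = 5/(2*j))
(34*I(7, -5))/(31 - 29) = (34*((5/2)/7))/(31 - 29) = (34*((5/2)*(⅐)))/2 = (34*(5/14))*(½) = (85/7)*(½) = 85/14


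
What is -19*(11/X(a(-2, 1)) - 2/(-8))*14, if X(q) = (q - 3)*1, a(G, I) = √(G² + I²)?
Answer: 2128 + 1463*√5/2 ≈ 3763.7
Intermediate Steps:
X(q) = -3 + q (X(q) = (-3 + q)*1 = -3 + q)
-19*(11/X(a(-2, 1)) - 2/(-8))*14 = -19*(11/(-3 + √((-2)² + 1²)) - 2/(-8))*14 = -19*(11/(-3 + √(4 + 1)) - 2*(-⅛))*14 = -19*(11/(-3 + √5) + ¼)*14 = -19*(¼ + 11/(-3 + √5))*14 = (-19/4 - 209/(-3 + √5))*14 = -133/2 - 2926/(-3 + √5)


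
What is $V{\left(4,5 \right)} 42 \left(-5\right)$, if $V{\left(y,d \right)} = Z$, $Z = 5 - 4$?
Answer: $-210$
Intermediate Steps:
$Z = 1$
$V{\left(y,d \right)} = 1$
$V{\left(4,5 \right)} 42 \left(-5\right) = 1 \cdot 42 \left(-5\right) = 42 \left(-5\right) = -210$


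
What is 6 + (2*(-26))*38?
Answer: -1970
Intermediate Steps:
6 + (2*(-26))*38 = 6 - 52*38 = 6 - 1976 = -1970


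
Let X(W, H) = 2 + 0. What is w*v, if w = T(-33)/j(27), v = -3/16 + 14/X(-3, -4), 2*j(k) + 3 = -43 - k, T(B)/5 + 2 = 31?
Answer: -15805/584 ≈ -27.063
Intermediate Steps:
T(B) = 145 (T(B) = -10 + 5*31 = -10 + 155 = 145)
j(k) = -23 - k/2 (j(k) = -3/2 + (-43 - k)/2 = -3/2 + (-43/2 - k/2) = -23 - k/2)
X(W, H) = 2
v = 109/16 (v = -3/16 + 14/2 = -3*1/16 + 14*(½) = -3/16 + 7 = 109/16 ≈ 6.8125)
w = -290/73 (w = 145/(-23 - ½*27) = 145/(-23 - 27/2) = 145/(-73/2) = 145*(-2/73) = -290/73 ≈ -3.9726)
w*v = -290/73*109/16 = -15805/584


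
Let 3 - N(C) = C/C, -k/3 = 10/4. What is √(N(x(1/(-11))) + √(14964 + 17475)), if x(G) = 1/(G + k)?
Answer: √(2 + √32439) ≈ 13.495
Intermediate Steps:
k = -15/2 (k = -30/4 = -3*5/2 = -15/2 ≈ -7.5000)
x(G) = 1/(-15/2 + G) (x(G) = 1/(G - 15/2) = 1/(-15/2 + G))
N(C) = 2 (N(C) = 3 - C/C = 3 - 1*1 = 3 - 1 = 2)
√(N(x(1/(-11))) + √(14964 + 17475)) = √(2 + √(14964 + 17475)) = √(2 + √32439)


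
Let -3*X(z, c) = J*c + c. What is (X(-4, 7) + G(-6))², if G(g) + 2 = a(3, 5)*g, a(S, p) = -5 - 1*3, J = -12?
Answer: 46225/9 ≈ 5136.1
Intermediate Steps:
a(S, p) = -8 (a(S, p) = -5 - 3 = -8)
G(g) = -2 - 8*g
X(z, c) = 11*c/3 (X(z, c) = -(-12*c + c)/3 = -(-11)*c/3 = 11*c/3)
(X(-4, 7) + G(-6))² = ((11/3)*7 + (-2 - 8*(-6)))² = (77/3 + (-2 + 48))² = (77/3 + 46)² = (215/3)² = 46225/9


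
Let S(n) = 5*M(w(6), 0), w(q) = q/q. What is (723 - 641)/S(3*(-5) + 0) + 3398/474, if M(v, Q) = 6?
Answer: 11734/1185 ≈ 9.9021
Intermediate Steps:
w(q) = 1
S(n) = 30 (S(n) = 5*6 = 30)
(723 - 641)/S(3*(-5) + 0) + 3398/474 = (723 - 641)/30 + 3398/474 = 82*(1/30) + 3398*(1/474) = 41/15 + 1699/237 = 11734/1185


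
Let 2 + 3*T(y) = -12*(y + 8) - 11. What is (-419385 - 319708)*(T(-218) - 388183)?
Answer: 858857107906/3 ≈ 2.8629e+11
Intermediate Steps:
T(y) = -109/3 - 4*y (T(y) = -2/3 + (-12*(y + 8) - 11)/3 = -2/3 + (-12*(8 + y) - 11)/3 = -2/3 + ((-96 - 12*y) - 11)/3 = -2/3 + (-107 - 12*y)/3 = -2/3 + (-107/3 - 4*y) = -109/3 - 4*y)
(-419385 - 319708)*(T(-218) - 388183) = (-419385 - 319708)*((-109/3 - 4*(-218)) - 388183) = -739093*((-109/3 + 872) - 388183) = -739093*(2507/3 - 388183) = -739093*(-1162042/3) = 858857107906/3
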